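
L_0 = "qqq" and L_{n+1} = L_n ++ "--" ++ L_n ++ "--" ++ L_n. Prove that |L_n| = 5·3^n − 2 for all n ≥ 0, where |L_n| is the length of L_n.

Base case: |L_0| = 3, and 5·3^0 − 2 = 3.
Assume |L_r| = 5·3^r − 2.
Then |L_{r+1}| = 3|L_r| + 4 = 3(5·3^r − 2) + 4 = 5·3^{r+1} − 6 + 4 = 5·3^{r+1} − 2.
So the formula holds for r+1, and by induction |L_n| = 5·3^n − 2 for all n ≥ 0.

|L_n| = 5·3^n − 2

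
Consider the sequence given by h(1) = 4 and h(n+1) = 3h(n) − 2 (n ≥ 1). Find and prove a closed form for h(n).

Claim: h(n) = 3^n + 1.

Base case: h(1) = 4, and 3^1 + 1 = 3 + 1 = 4.
Assume h(k) = 3^k + 1 for some k ≥ 1.
Then h(k+1) = 3h(k) − 2 = 3·(3^k + 1) − 2 = 3^{k+1} + 3 − 2 = 3^{k+1} + 1.
Hence h(n) = 3^n + 1 for every n ≥ 1, by induction.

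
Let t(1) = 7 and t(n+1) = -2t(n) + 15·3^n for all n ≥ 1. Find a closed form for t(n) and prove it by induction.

Claim: t(n) = (-2)^n + 3·3^n.

Base case: t(1) = 7, and (-2)^1 + 3·3^1 = -2 + 9 = 7.
Assume t(k) = (-2)^k + 3·3^k for some k ≥ 1.
Then t(k+1) = -2t(k) + 15·3^k = -2·((-2)^k + 3·3^k) + 15·3^k = (-2)^{k+1} − 6·3^k + 15·3^k = (-2)^{k+1} + 9·3^k = (-2)^{k+1} + 3·3^{k+1}.
By induction, t(n) = (-2)^n + 3·3^n for all n ≥ 1.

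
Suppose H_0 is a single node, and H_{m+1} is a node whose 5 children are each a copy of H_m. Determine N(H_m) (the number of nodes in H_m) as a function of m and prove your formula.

Claim: N(H_m) = (5^{m+1} − 1)/4.

Base case: N(H_0) = 1, and (5^{0+1} − 1)/4 = 1.
Assume N(H_k) = (5^{k+1} − 1)/4.
Then N(H_{k+1}) = 1 + 5N(H_k) = 1 + 5·(5^{k+1} − 1)/4 = 1 + (5^{k+2} − 5)/4 = (4 + 5^{k+2} − 5)/4 = (5^{k+2} − 1)/4.
Hence N(H_m) = (5^{m+1} − 1)/4 for every m ≥ 0, by induction.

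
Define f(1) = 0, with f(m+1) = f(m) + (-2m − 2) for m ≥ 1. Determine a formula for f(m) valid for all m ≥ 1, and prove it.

Claim: f(m) = -m^2 − m + 2.

Base case: f(1) = 0, and -1^2 − 1 + 2 = 0.
Assume f(j) = -j^2 − j + 2.
Then f(j+1) = f(j) + (-2j − 2) = (-j^2 − j + 2) + (-2j − 2) = -j^2 − 3j,
and -(j+1)^2 − (j+1) + 2 = -j^2 − 3j.
By induction, f(m) = -m^2 − m + 2 for all m ≥ 1.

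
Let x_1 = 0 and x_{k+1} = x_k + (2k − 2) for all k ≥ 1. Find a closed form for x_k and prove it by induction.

Claim: x_k = k^2 − 3k + 2.

Base case: x_1 = 0, and 1^2 − 3·1 + 2 = 0.
Assume x_m = m^2 − 3m + 2.
Then x_{m+1} = x_m + (2m − 2) = (m^2 − 3m + 2) + (2m − 2) = m^2 − m,
and (m+1)^2 − 3·(m+1) + 2 = m^2 − m.
This completes the inductive step, so x_k = k^2 − 3k + 2 for all k ≥ 1.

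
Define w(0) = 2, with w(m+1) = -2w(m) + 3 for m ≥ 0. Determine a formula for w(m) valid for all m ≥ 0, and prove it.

Claim: w(m) = (-2)^m + 1.

Base case: w(0) = 2, and (-2)^0 + 1 = 1 + 1 = 2.
Assume w(k) = (-2)^k + 1 for some k ≥ 0.
Then w(k+1) = -2w(k) + 3 = -2·((-2)^k + 1) + 3 = -2·(-2)^k − 2 + 3 = (-2)^{k+1} + 1.
This completes the inductive step, so w(m) = (-2)^m + 1 for all m ≥ 0.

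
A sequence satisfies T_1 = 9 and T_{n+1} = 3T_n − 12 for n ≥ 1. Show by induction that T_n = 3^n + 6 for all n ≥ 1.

Base case: T_1 = 9, and 3^1 + 6 = 3 + 6 = 9.
Assume T_k = 3^k + 6 for some k ≥ 1.
Then T_{k+1} = 3T_k − 12 = 3·(3^k + 6) − 12 = 3^{k+1} + 18 − 12 = 3^{k+1} + 6.
By induction, T_n = 3^n + 6 for all n ≥ 1.

T_n = 3^n + 6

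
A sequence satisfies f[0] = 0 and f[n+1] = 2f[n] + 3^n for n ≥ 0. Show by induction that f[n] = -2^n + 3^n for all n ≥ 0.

Base case: f[0] = 0, and -2^0 + 3^0 = -1 + 1 = 0.
Assume f[j] = -2^j + 3^j for some j ≥ 0.
Then f[j+1] = 2f[j] + 3^j = 2·(-2^j + 3^j) + 3^j = -2^{j+1} + 2·3^j + 3^j = -2^{j+1} + 3·3^j = -2^{j+1} + 3^{j+1}.
This completes the inductive step, so f[n] = -2^n + 3^n for all n ≥ 0.

f[n] = -2^n + 3^n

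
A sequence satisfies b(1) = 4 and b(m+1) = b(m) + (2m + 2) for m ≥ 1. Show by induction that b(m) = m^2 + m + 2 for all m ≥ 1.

Base case: b(1) = 4, and 1^2 + 1 + 2 = 4.
Assume b(k) = k^2 + k + 2.
Then b(k+1) = b(k) + (2k + 2) = (k^2 + k + 2) + (2k + 2) = k^2 + 3k + 4,
and (k+1)^2 + (k+1) + 2 = k^2 + 3k + 4.
This completes the inductive step, so b(m) = m^2 + m + 2 for all m ≥ 1.

b(m) = m^2 + m + 2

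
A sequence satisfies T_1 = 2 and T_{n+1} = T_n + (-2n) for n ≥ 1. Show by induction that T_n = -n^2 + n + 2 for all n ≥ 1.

Base case: T_1 = 2, and -1^2 + 1 + 2 = 2.
Assume T_j = -j^2 + j + 2.
Then T_{j+1} = T_j + (-2j) = (-j^2 + j + 2) + (-2j) = -j^2 − j + 2,
and -(j+1)^2 + (j+1) + 2 = -j^2 − j + 2.
By induction, T_n = -n^2 + n + 2 for all n ≥ 1.

T_n = -n^2 + n + 2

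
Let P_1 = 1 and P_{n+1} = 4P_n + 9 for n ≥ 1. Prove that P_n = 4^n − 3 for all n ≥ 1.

Base case: P_1 = 1, and 4^1 − 3 = 4 − 3 = 1.
Assume P_j = 4^j − 3 for some j ≥ 1.
Then P_{j+1} = 4P_j + 9 = 4·(4^j − 3) + 9 = 4^{j+1} − 12 + 9 = 4^{j+1} − 3.
So the formula holds for j+1, and by induction P_n = 4^n − 3 for all n ≥ 1.

P_n = 4^n − 3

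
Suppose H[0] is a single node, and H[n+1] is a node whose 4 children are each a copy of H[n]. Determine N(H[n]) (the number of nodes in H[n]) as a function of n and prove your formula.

Claim: N(H[n]) = (4^{n+1} − 1)/3.

Base case: N(H[0]) = 1, and (4^{0+1} − 1)/3 = 1.
Assume N(H[m]) = (4^{m+1} − 1)/3.
Then N(H[m+1]) = 1 + 4N(H[m]) = 1 + 4·(4^{m+1} − 1)/3 = 1 + (4^{m+2} − 4)/3 = (3 + 4^{m+2} − 4)/3 = (4^{m+2} − 1)/3.
Hence N(H[n]) = (4^{n+1} − 1)/3 for every n ≥ 0, by induction.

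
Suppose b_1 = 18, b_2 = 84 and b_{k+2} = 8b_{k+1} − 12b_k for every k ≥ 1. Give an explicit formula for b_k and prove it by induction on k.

Claim: b_k = 3·2^k + 2·6^k.

Base cases: b_1 = 18 and 3·2^1 + 2·6^1 = 18; b_2 = 84 and 3·2^2 + 2·6^2 = 84.
Assume b_i = 3·2^i + 2·6^i for all 1 ≤ i ≤ j, where j ≥ 2.
Then b_{j+1} = 8b_j − 12b_{j−1} = 8·(3·2^j + 2·6^j) − 12·(3·2^{j−1} + 2·6^{j−1}) = 3·(8·2 − 12)2^{j−1} + 2·(8·6 − 12)6^{j−1} = 12·2^{j−1} + 72·6^{j−1} = 3·2^{j+1} + 2·6^{j+1}.
This completes the inductive step, so b_k = 3·2^k + 2·6^k for all k ≥ 1.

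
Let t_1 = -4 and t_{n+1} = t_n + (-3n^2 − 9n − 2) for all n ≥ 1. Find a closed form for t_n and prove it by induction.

Claim: t_n = -n^3 − 3n^2 + 2n − 2.

Base case: t_1 = -4, and -1^3 − 3·1^2 + 2·1 − 2 = -4.
Assume t_j = -j^3 − 3j^2 + 2j − 2.
Then t_{j+1} = t_j + (-3j^2 − 9j − 2) = (-j^3 − 3j^2 + 2j − 2) + (-3j^2 − 9j − 2) = -j^3 − 6j^2 − 7j − 4,
and -(j+1)^3 − 3·(j+1)^2 + 2·(j+1) − 2 = -j^3 − 6j^2 − 7j − 4.
By induction, t_n = -n^3 − 3n^2 + 2n − 2 for all n ≥ 1.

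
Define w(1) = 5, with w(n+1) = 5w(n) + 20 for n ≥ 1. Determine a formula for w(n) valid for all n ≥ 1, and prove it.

Claim: w(n) = 2·5^n − 5.

Base case: w(1) = 5, and 2·5^1 − 5 = 10 − 5 = 5.
Assume w(m) = 2·5^m − 5 for some m ≥ 1.
Then w(m+1) = 5w(m) + 20 = 5·(2·5^m − 5) + 20 = 10·5^m − 25 + 20 = 2·5^{m+1} − 5.
Hence w(n) = 2·5^n − 5 for every n ≥ 1, by induction.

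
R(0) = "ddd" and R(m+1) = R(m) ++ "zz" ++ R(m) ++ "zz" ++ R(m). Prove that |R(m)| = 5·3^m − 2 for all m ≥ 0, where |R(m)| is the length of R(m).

Base case: |R(0)| = 3, and 5·3^0 − 2 = 3.
Assume |R(r)| = 5·3^r − 2.
Then |R(r+1)| = 3|R(r)| + 4 = 3(5·3^r − 2) + 4 = 5·3^{r+1} − 6 + 4 = 5·3^{r+1} − 2.
So the formula holds for r+1, and by induction |R(m)| = 5·3^m − 2 for all m ≥ 0.

|R(m)| = 5·3^m − 2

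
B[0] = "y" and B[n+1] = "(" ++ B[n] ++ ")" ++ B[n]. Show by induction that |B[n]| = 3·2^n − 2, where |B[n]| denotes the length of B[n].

Base case: |B[0]| = 1, and 3·2^0 − 2 = 1.
Assume |B[k]| = 3·2^k − 2.
Then |B[k+1]| = 1 + |B[k]| + 1 + |B[k]| = 2|B[k]| + 2 = 2(3·2^k − 2) + 2 = 3·2^{k+1} − 4 + 2 = 3·2^{k+1} − 2.
Hence |B[n]| = 3·2^n − 2 for every n ≥ 0, by induction.

|B[n]| = 3·2^n − 2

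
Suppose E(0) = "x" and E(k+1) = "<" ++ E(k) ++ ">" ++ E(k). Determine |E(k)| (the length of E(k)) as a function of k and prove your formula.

Claim: |E(k)| = 3·2^k − 2.

Base case: |E(0)| = 1, and 3·2^0 − 2 = 1.
Assume |E(j)| = 3·2^j − 2.
Then |E(j+1)| = 1 + |E(j)| + 1 + |E(j)| = 2|E(j)| + 2 = 2(3·2^j − 2) + 2 = 3·2^{j+1} − 4 + 2 = 3·2^{j+1} − 2.
So the formula holds for j+1, and by induction |E(k)| = 3·2^k − 2 for all k ≥ 0.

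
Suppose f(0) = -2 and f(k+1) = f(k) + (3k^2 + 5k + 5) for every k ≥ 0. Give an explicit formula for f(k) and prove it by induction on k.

Claim: f(k) = k^3 + k^2 + 3k − 2.

Base case: f(0) = -2, and 0^3 + 0^2 + 3·0 − 2 = -2.
Assume f(j) = j^3 + j^2 + 3j − 2.
Then f(j+1) = f(j) + (3j^2 + 5j + 5) = (j^3 + j^2 + 3j − 2) + (3j^2 + 5j + 5) = j^3 + 4j^2 + 8j + 3,
and (j+1)^3 + (j+1)^2 + 3·(j+1) − 2 = j^3 + 4j^2 + 8j + 3.
Hence f(k) = k^3 + k^2 + 3k − 2 for every k ≥ 0, by induction.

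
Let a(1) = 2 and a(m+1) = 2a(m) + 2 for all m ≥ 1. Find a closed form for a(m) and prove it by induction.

Claim: a(m) = 2^{m+1} − 2.

Base case: a(1) = 2, and 2^{1+1} − 2 = 4 − 2 = 2.
Assume a(j) = 2^{j+1} − 2 for some j ≥ 1.
Then a(j+1) = 2a(j) + 2 = 2·(2^{j+1} − 2) + 2 = 2^{j+2} − 4 + 2 = 2^{j+2} − 2.
So the formula holds for j+1, and by induction a(m) = 2^{m+1} − 2 for all m ≥ 1.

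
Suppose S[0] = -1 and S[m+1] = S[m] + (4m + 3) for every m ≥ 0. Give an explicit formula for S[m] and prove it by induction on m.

Claim: S[m] = 2m^2 + m − 1.

Base case: S[0] = -1, and 2·0^2 + 0 − 1 = -1.
Assume S[j] = 2j^2 + j − 1.
Then S[j+1] = S[j] + (4j + 3) = (2j^2 + j − 1) + (4j + 3) = 2j^2 + 5j + 2,
and 2·(j+1)^2 + (j+1) − 1 = 2j^2 + 5j + 2.
This completes the inductive step, so S[m] = 2m^2 + m − 1 for all m ≥ 0.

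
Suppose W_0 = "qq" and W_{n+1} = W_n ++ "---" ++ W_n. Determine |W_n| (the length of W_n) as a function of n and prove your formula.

Claim: |W_n| = 5·2^n − 3.

Base case: |W_0| = 2, and 5·2^0 − 3 = 2.
Assume |W_k| = 5·2^k − 3.
Then |W_{k+1}| = |W_k| + 3 + |W_k| = 2|W_k| + 3 = 2(5·2^k − 3) + 3 = 5·2^{k+1} − 6 + 3 = 5·2^{k+1} − 3.
So the formula holds for k+1, and by induction |W_n| = 5·2^n − 3 for all n ≥ 0.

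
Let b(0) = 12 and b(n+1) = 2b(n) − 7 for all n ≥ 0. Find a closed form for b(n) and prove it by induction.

Claim: b(n) = 5·2^n + 7.

Base case: b(0) = 12, and 5·2^0 + 7 = 5 + 7 = 12.
Assume b(r) = 5·2^r + 7 for some r ≥ 0.
Then b(r+1) = 2b(r) − 7 = 2·(5·2^r + 7) − 7 = 10·2^r + 14 − 7 = 5·2^{r+1} + 7.
Hence b(n) = 5·2^n + 7 for every n ≥ 0, by induction.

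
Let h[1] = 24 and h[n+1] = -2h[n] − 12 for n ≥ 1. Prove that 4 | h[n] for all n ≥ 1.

Base case: h[1] = 24 = 4·6, so 4 | h[1].
Assume 4 | h[k], so h[k] = 4t for some integer t.
Then h[k+1] = -2h[k] − 12 = -2·(4t) − 12 = 4(-2t − 3), so 4 | h[k+1].
So the property holds for k+1, and by induction 4 | h[n] for all n ≥ 1.

4 | h[n]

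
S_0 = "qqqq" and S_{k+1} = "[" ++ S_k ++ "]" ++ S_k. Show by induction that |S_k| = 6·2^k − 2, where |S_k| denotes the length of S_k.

Base case: |S_0| = 4, and 6·2^0 − 2 = 4.
Assume |S_m| = 6·2^m − 2.
Then |S_{m+1}| = 1 + |S_m| + 1 + |S_m| = 2|S_m| + 2 = 2(6·2^m − 2) + 2 = 6·2^{m+1} − 4 + 2 = 6·2^{m+1} − 2.
By induction, |S_k| = 6·2^k − 2 for all k ≥ 0.

|S_k| = 6·2^k − 2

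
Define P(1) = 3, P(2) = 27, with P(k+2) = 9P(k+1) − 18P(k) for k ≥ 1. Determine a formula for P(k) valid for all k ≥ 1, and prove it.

Claim: P(k) = -3^k + 6^k.

Base cases: P(1) = 3 and -3^1 + 6^1 = 3; P(2) = 27 and -3^2 + 6^2 = 27.
Assume P(i) = -3^i + 6^i for all 1 ≤ i ≤ j, where j ≥ 2.
Then P(j+1) = 9P(j) − 18P(j−1) = 9·(-3^j + 6^j) − 18·(-3^{j−1} + 6^{j−1}) = -(9·3 − 18)3^{j−1} + (9·6 − 18)6^{j−1} = -9·3^{j−1} + 36·6^{j−1} = -3^{j+1} + 6^{j+1}.
This completes the inductive step, so P(k) = -3^k + 6^k for all k ≥ 1.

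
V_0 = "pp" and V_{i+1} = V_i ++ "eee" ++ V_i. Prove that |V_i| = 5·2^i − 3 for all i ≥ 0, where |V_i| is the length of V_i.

Base case: |V_0| = 2, and 5·2^0 − 3 = 2.
Assume |V_j| = 5·2^j − 3.
Then |V_{j+1}| = |V_j| + 3 + |V_j| = 2|V_j| + 3 = 2(5·2^j − 3) + 3 = 5·2^{j+1} − 6 + 3 = 5·2^{j+1} − 3.
By induction, |V_i| = 5·2^i − 3 for all i ≥ 0.

|V_i| = 5·2^i − 3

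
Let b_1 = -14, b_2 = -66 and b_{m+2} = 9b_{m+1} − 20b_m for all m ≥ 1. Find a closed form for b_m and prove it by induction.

Claim: b_m = -4^m − 2·5^m.

Base cases: b_1 = -14 and -4^1 − 2·5^1 = -14; b_2 = -66 and -4^2 − 2·5^2 = -66.
Assume b_j = -4^j − 2·5^j for all 1 ≤ j ≤ r, where r ≥ 2.
Then b_{r+1} = 9b_r − 20b_{r−1} = 9·(-4^r − 2·5^r) − 20·(-4^{r−1} − 2·5^{r−1}) = -(9·4 − 20)4^{r−1} − 2·(9·5 − 20)5^{r−1} = -16·4^{r−1} − 50·5^{r−1} = -4^{r+1} − 2·5^{r+1}.
By strong induction, b_m = -4^m − 2·5^m for all m ≥ 1.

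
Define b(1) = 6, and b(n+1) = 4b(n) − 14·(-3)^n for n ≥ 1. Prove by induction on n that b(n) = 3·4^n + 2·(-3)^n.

Base case: b(1) = 6, and 3·4^1 + 2·(-3)^1 = 12 − 6 = 6.
Assume b(r) = 3·4^r + 2·(-3)^r for some r ≥ 1.
Then b(r+1) = 4b(r) − 14·(-3)^r = 4·(3·4^r + 2·(-3)^r) − 14·(-3)^r = 3·4^{r+1} + 8·(-3)^r − 14·(-3)^r = 3·4^{r+1} − 6·(-3)^r = 3·4^{r+1} + 2·(-3)^{r+1}.
Hence b(n) = 3·4^n + 2·(-3)^n for every n ≥ 1, by induction.

b(n) = 3·4^n + 2·(-3)^n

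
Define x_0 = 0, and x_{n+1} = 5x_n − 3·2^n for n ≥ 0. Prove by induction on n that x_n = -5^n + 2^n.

Base case: x_0 = 0, and -5^0 + 2^0 = -1 + 1 = 0.
Assume x_j = -5^j + 2^j for some j ≥ 0.
Then x_{j+1} = 5x_j − 3·2^j = 5·(-5^j + 2^j) − 3·2^j = -5^{j+1} + 5·2^j − 3·2^j = -5^{j+1} + 2·2^j = -5^{j+1} + 2^{j+1}.
Hence x_n = -5^n + 2^n for every n ≥ 0, by induction.

x_n = -5^n + 2^n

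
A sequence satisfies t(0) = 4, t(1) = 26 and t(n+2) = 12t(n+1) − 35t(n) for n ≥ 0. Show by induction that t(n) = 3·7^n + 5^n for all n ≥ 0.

Base cases: t(0) = 4 and 3·7^0 + 5^0 = 4; t(1) = 26 and 3·7^1 + 5^1 = 26.
Assume t(j) = 3·7^j + 5^j for all 0 ≤ j ≤ r, where r ≥ 1.
Then t(r+1) = 12t(r) − 35t(r−1) = 12·(3·7^r + 5^r) − 35·(3·7^{r−1} + 5^{r−1}) = 3·(12·7 − 35)7^{r−1} + (12·5 − 35)5^{r−1} = 147·7^{r−1} + 25·5^{r−1} = 3·7^{r+1} + 5^{r+1}.
So the formula holds for r+1, and by strong induction t(n) = 3·7^n + 5^n for all n ≥ 0.

t(n) = 3·7^n + 5^n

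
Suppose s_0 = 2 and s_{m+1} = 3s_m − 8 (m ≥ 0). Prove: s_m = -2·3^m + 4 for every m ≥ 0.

Base case: s_0 = 2, and -2·3^0 + 4 = -2 + 4 = 2.
Assume s_k = -2·3^k + 4 for some k ≥ 0.
Then s_{k+1} = 3s_k − 8 = 3·(-2·3^k + 4) − 8 = -6·3^k + 12 − 8 = -2·3^{k+1} + 4.
This completes the inductive step, so s_m = -2·3^m + 4 for all m ≥ 0.

s_m = -2·3^m + 4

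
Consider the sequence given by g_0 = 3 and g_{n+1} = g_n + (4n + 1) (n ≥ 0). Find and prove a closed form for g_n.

Claim: g_n = 2n^2 − n + 3.

Base case: g_0 = 3, and 2·0^2 − 0 + 3 = 3.
Assume g_j = 2j^2 − j + 3.
Then g_{j+1} = g_j + (4j + 1) = (2j^2 − j + 3) + (4j + 1) = 2j^2 + 3j + 4,
and 2·(j+1)^2 − (j+1) + 3 = 2j^2 + 3j + 4.
By induction, g_n = 2n^2 − n + 3 for all n ≥ 0.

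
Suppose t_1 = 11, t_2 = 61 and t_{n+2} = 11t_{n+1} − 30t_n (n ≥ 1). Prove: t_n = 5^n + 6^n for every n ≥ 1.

Base cases: t_1 = 11 and 5^1 + 6^1 = 11; t_2 = 61 and 5^2 + 6^2 = 61.
Assume t_i = 5^i + 6^i for all 1 ≤ i ≤ j, where j ≥ 2.
Then t_{j+1} = 11t_j − 30t_{j−1} = 11·(5^j + 6^j) − 30·(5^{j−1} + 6^{j−1}) = (11·5 − 30)5^{j−1} + (11·6 − 30)6^{j−1} = 25·5^{j−1} + 36·6^{j−1} = 5^{j+1} + 6^{j+1}.
So the formula holds for j+1, and by strong induction t_n = 5^n + 6^n for all n ≥ 1.

t_n = 5^n + 6^n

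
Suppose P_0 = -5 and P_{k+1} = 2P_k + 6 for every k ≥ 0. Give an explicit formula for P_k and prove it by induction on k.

Claim: P_k = 2^k − 6.

Base case: P_0 = -5, and 2^0 − 6 = 1 − 6 = -5.
Assume P_m = 2^m − 6 for some m ≥ 0.
Then P_{m+1} = 2P_m + 6 = 2·(2^m − 6) + 6 = 2^{m+1} − 12 + 6 = 2^{m+1} − 6.
So the formula holds for m+1, and by induction P_k = 2^k − 6 for all k ≥ 0.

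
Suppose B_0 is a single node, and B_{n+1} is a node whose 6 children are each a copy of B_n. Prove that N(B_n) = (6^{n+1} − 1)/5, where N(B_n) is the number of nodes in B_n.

Base case: N(B_0) = 1, and (6^{0+1} − 1)/5 = 1.
Assume N(B_j) = (6^{j+1} − 1)/5.
Then N(B_{j+1}) = 1 + 6N(B_j) = 1 + 6·(6^{j+1} − 1)/5 = 1 + (6^{j+2} − 6)/5 = (5 + 6^{j+2} − 6)/5 = (6^{j+2} − 1)/5.
By induction, N(B_n) = (6^{n+1} − 1)/5 for all n ≥ 0.

N(B_n) = (6^{n+1} − 1)/5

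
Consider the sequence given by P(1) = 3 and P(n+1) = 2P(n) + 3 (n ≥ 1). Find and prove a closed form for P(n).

Claim: P(n) = 3·2^n − 3.

Base case: P(1) = 3, and 3·2^1 − 3 = 6 − 3 = 3.
Assume P(m) = 3·2^m − 3 for some m ≥ 1.
Then P(m+1) = 2P(m) + 3 = 2·(3·2^m − 3) + 3 = 6·2^m − 6 + 3 = 3·2^{m+1} − 3.
Hence P(n) = 3·2^n − 3 for every n ≥ 1, by induction.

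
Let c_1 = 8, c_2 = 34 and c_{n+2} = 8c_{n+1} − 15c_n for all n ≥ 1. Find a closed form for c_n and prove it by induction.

Claim: c_n = 5^n + 3^n.

Base cases: c_1 = 8 and 5^1 + 3^1 = 8; c_2 = 34 and 5^2 + 3^2 = 34.
Assume c_j = 5^j + 3^j for all 1 ≤ j ≤ k, where k ≥ 2.
Then c_{k+1} = 8c_k − 15c_{k−1} = 8·(5^k + 3^k) − 15·(5^{k−1} + 3^{k−1}) = (8·5 − 15)5^{k−1} + (8·3 − 15)3^{k−1} = 25·5^{k−1} + 9·3^{k−1} = 5^{k+1} + 3^{k+1}.
This completes the inductive step, so c_n = 5^n + 3^n for all n ≥ 1.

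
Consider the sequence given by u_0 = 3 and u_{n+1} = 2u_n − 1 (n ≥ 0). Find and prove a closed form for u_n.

Claim: u_n = 2^{n+1} + 1.

Base case: u_0 = 3, and 2^{0+1} + 1 = 2 + 1 = 3.
Assume u_j = 2^{j+1} + 1 for some j ≥ 0.
Then u_{j+1} = 2u_j − 1 = 2·(2^{j+1} + 1) − 1 = 2^{j+2} + 2 − 1 = 2^{j+2} + 1.
So the formula holds for j+1, and by induction u_n = 2^{n+1} + 1 for all n ≥ 0.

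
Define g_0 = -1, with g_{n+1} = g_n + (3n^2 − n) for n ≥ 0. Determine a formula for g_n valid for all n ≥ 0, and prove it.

Claim: g_n = n^3 − 2n^2 + n − 1.

Base case: g_0 = -1, and 0^3 − 2·0^2 + 0 − 1 = -1.
Assume g_r = r^3 − 2r^2 + r − 1.
Then g_{r+1} = g_r + (3r^2 − r) = (r^3 − 2r^2 + r − 1) + (3r^2 − r) = r^3 + r^2 − 1,
and (r+1)^3 − 2·(r+1)^2 + (r+1) − 1 = r^3 + r^2 − 1.
Hence g_n = n^3 − 2n^2 + n − 1 for every n ≥ 0, by induction.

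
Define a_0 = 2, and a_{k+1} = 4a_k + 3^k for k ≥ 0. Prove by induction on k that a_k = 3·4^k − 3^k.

Base case: a_0 = 2, and 3·4^0 − 3^0 = 3 − 1 = 2.
Assume a_r = 3·4^r − 3^r for some r ≥ 0.
Then a_{r+1} = 4a_r + 3^r = 4·(3·4^r − 3^r) + 3^r = 3·4^{r+1} − 4·3^r + 3^r = 3·4^{r+1} − 3·3^r = 3·4^{r+1} − 3^{r+1}.
So the formula holds for r+1, and by induction a_k = 3·4^k − 3^k for all k ≥ 0.

a_k = 3·4^k − 3^k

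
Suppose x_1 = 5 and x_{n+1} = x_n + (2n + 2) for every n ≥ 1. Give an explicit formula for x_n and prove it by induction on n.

Claim: x_n = n^2 + n + 3.

Base case: x_1 = 5, and 1^2 + 1 + 3 = 5.
Assume x_j = j^2 + j + 3.
Then x_{j+1} = x_j + (2j + 2) = (j^2 + j + 3) + (2j + 2) = j^2 + 3j + 5,
and (j+1)^2 + (j+1) + 3 = j^2 + 3j + 5.
By induction, x_n = n^2 + n + 3 for all n ≥ 1.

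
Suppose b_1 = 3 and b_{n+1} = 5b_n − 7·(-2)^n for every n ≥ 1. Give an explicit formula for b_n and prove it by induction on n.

Claim: b_n = 5^n + (-2)^n.

Base case: b_1 = 3, and 5^1 + (-2)^1 = 5 − 2 = 3.
Assume b_m = 5^m + (-2)^m for some m ≥ 1.
Then b_{m+1} = 5b_m − 7·(-2)^m = 5·(5^m + (-2)^m) − 7·(-2)^m = 5^{m+1} + 5·(-2)^m − 7·(-2)^m = 5^{m+1} − 2·(-2)^m = 5^{m+1} + (-2)^{m+1}.
This completes the inductive step, so b_n = 5^n + (-2)^n for all n ≥ 1.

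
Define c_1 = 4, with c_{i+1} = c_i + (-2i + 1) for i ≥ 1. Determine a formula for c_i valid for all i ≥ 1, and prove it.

Claim: c_i = -i^2 + 2i + 3.

Base case: c_1 = 4, and -1^2 + 2·1 + 3 = 4.
Assume c_j = -j^2 + 2j + 3.
Then c_{j+1} = c_j + (-2j + 1) = (-j^2 + 2j + 3) + (-2j + 1) = -j^2 + 4,
and -(j+1)^2 + 2·(j+1) + 3 = -j^2 + 4.
Hence c_i = -i^2 + 2i + 3 for every i ≥ 1, by induction.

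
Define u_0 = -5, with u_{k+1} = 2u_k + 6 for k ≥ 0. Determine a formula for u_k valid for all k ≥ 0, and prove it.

Claim: u_k = 2^k − 6.

Base case: u_0 = -5, and 2^0 − 6 = 1 − 6 = -5.
Assume u_j = 2^j − 6 for some j ≥ 0.
Then u_{j+1} = 2u_j + 6 = 2·(2^j − 6) + 6 = 2^{j+1} − 12 + 6 = 2^{j+1} − 6.
This completes the inductive step, so u_k = 2^k − 6 for all k ≥ 0.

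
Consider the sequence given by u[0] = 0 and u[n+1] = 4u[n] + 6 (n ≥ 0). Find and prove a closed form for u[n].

Claim: u[n] = 2·4^n − 2.

Base case: u[0] = 0, and 2·4^0 − 2 = 2 − 2 = 0.
Assume u[k] = 2·4^k − 2 for some k ≥ 0.
Then u[k+1] = 4u[k] + 6 = 4·(2·4^k − 2) + 6 = 8·4^k − 8 + 6 = 2·4^{k+1} − 2.
By induction, u[n] = 2·4^n − 2 for all n ≥ 0.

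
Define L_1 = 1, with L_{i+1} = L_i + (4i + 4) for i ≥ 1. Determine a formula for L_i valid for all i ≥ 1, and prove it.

Claim: L_i = 2i^2 + 2i − 3.

Base case: L_1 = 1, and 2·1^2 + 2·1 − 3 = 1.
Assume L_m = 2m^2 + 2m − 3.
Then L_{m+1} = L_m + (4m + 4) = (2m^2 + 2m − 3) + (4m + 4) = 2m^2 + 6m + 1,
and 2·(m+1)^2 + 2·(m+1) − 3 = 2m^2 + 6m + 1.
This completes the inductive step, so L_i = 2i^2 + 2i − 3 for all i ≥ 1.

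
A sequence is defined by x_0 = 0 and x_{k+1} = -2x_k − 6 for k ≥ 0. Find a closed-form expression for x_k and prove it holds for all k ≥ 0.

Claim: x_k = 2·(-2)^k − 2.

Base case: x_0 = 0, and 2·(-2)^0 − 2 = 2 − 2 = 0.
Assume x_r = 2·(-2)^r − 2 for some r ≥ 0.
Then x_{r+1} = -2x_r − 6 = -2·(2·(-2)^r − 2) − 6 = -4·(-2)^r + 4 − 6 = 2·(-2)^{r+1} − 2.
So the formula holds for r+1, and by induction x_k = 2·(-2)^k − 2 for all k ≥ 0.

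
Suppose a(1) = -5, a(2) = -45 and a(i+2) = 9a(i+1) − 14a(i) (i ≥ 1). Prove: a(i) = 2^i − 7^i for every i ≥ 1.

Base cases: a(1) = -5 and 2^1 − 7^1 = -5; a(2) = -45 and 2^2 − 7^2 = -45.
Assume a(j) = 2^j − 7^j for all 1 ≤ j ≤ k, where k ≥ 2.
Then a(k+1) = 9a(k) − 14a(k−1) = 9·(2^k − 7^k) − 14·(2^{k−1} − 7^{k−1}) = (9·2 − 14)2^{k−1} − (9·7 − 14)7^{k−1} = 4·2^{k−1} − 49·7^{k−1} = 2^{k+1} − 7^{k+1}.
Hence a(i) = 2^i − 7^i for every i ≥ 1, by strong induction.

a(i) = 2^i − 7^i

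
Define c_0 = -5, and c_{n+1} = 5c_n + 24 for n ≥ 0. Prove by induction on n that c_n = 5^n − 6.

Base case: c_0 = -5, and 5^0 − 6 = 1 − 6 = -5.
Assume c_j = 5^j − 6 for some j ≥ 0.
Then c_{j+1} = 5c_j + 24 = 5·(5^j − 6) + 24 = 5^{j+1} − 30 + 24 = 5^{j+1} − 6.
By induction, c_n = 5^n − 6 for all n ≥ 0.

c_n = 5^n − 6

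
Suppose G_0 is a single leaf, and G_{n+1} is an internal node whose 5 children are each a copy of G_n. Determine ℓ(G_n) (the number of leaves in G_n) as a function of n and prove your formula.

Claim: ℓ(G_n) = 5^n.

Base case: ℓ(G_0) = 1, and 5^0 = 1.
Assume ℓ(G_r) = 5^r.
Then ℓ(G_{r+1}) = 5·ℓ(G_r) = 5·5^r = 5^{r+1}.
This completes the inductive step, so ℓ(G_n) = 5^n for all n ≥ 0.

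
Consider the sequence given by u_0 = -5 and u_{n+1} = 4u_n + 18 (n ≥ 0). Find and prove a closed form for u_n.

Claim: u_n = 4^n − 6.

Base case: u_0 = -5, and 4^0 − 6 = 1 − 6 = -5.
Assume u_r = 4^r − 6 for some r ≥ 0.
Then u_{r+1} = 4u_r + 18 = 4·(4^r − 6) + 18 = 4^{r+1} − 24 + 18 = 4^{r+1} − 6.
Hence u_n = 4^n − 6 for every n ≥ 0, by induction.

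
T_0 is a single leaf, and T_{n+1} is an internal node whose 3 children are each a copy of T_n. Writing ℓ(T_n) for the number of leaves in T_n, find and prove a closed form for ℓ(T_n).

Claim: ℓ(T_n) = 3^n.

Base case: ℓ(T_0) = 1, and 3^0 = 1.
Assume ℓ(T_m) = 3^m.
Then ℓ(T_{m+1}) = 3·ℓ(T_m) = 3·3^m = 3^{m+1}.
By induction, ℓ(T_n) = 3^n for all n ≥ 0.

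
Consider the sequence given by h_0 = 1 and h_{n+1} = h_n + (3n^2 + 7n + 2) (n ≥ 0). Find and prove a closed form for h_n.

Claim: h_n = n^3 + 2n^2 − n + 1.

Base case: h_0 = 1, and 0^3 + 2·0^2 − 0 + 1 = 1.
Assume h_k = k^3 + 2k^2 − k + 1.
Then h_{k+1} = h_k + (3k^2 + 7k + 2) = (k^3 + 2k^2 − k + 1) + (3k^2 + 7k + 2) = k^3 + 5k^2 + 6k + 3,
and (k+1)^3 + 2·(k+1)^2 − (k+1) + 1 = k^3 + 5k^2 + 6k + 3.
By induction, h_n = n^3 + 2n^2 − n + 1 for all n ≥ 0.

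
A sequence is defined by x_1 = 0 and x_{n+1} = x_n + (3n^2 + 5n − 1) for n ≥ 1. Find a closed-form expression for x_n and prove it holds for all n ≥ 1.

Claim: x_n = n^3 + n^2 − 3n + 1.

Base case: x_1 = 0, and 1^3 + 1^2 − 3·1 + 1 = 0.
Assume x_m = m^3 + m^2 − 3m + 1.
Then x_{m+1} = x_m + (3m^2 + 5m − 1) = (m^3 + m^2 − 3m + 1) + (3m^2 + 5m − 1) = m^3 + 4m^2 + 2m,
and (m+1)^3 + (m+1)^2 − 3·(m+1) + 1 = m^3 + 4m^2 + 2m.
By induction, x_n = n^3 + n^2 − 3n + 1 for all n ≥ 1.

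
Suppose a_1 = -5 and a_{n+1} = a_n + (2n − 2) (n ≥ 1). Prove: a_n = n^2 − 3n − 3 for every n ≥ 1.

Base case: a_1 = -5, and 1^2 − 3·1 − 3 = -5.
Assume a_k = k^2 − 3k − 3.
Then a_{k+1} = a_k + (2k − 2) = (k^2 − 3k − 3) + (2k − 2) = k^2 − k − 5,
and (k+1)^2 − 3·(k+1) − 3 = k^2 − k − 5.
This completes the inductive step, so a_n = n^2 − 3n − 3 for all n ≥ 1.

a_n = n^2 − 3n − 3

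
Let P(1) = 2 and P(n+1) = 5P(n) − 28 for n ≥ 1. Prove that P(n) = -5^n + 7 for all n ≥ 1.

Base case: P(1) = 2, and -5^1 + 7 = -5 + 7 = 2.
Assume P(m) = -5^m + 7 for some m ≥ 1.
Then P(m+1) = 5P(m) − 28 = 5·(-5^m + 7) − 28 = -5^{m+1} + 35 − 28 = -5^{m+1} + 7.
So the formula holds for m+1, and by induction P(n) = -5^n + 7 for all n ≥ 1.

P(n) = -5^n + 7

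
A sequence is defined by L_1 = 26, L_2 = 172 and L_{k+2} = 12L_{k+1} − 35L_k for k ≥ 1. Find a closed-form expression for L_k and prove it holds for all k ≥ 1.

Claim: L_k = 3·7^k + 5^k.

Base cases: L_1 = 26 and 3·7^1 + 5^1 = 26; L_2 = 172 and 3·7^2 + 5^2 = 172.
Assume L_j = 3·7^j + 5^j for all 1 ≤ j ≤ r, where r ≥ 2.
Then L_{r+1} = 12L_r − 35L_{r−1} = 12·(3·7^r + 5^r) − 35·(3·7^{r−1} + 5^{r−1}) = 3·(12·7 − 35)7^{r−1} + (12·5 − 35)5^{r−1} = 147·7^{r−1} + 25·5^{r−1} = 3·7^{r+1} + 5^{r+1}.
By strong induction, L_k = 3·7^k + 5^k for all k ≥ 1.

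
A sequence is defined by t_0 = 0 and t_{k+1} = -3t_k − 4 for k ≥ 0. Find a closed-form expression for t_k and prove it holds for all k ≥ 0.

Claim: t_k = (-3)^k − 1.

Base case: t_0 = 0, and (-3)^0 − 1 = 1 − 1 = 0.
Assume t_m = (-3)^m − 1 for some m ≥ 0.
Then t_{m+1} = -3t_m − 4 = -3·((-3)^m − 1) − 4 = -3·(-3)^m + 3 − 4 = (-3)^{m+1} − 1.
This completes the inductive step, so t_k = (-3)^k − 1 for all k ≥ 0.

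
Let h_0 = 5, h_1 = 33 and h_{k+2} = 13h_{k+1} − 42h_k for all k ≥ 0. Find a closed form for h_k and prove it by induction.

Claim: h_k = 3·7^k + 2·6^k.

Base cases: h_0 = 5 and 3·7^0 + 2·6^0 = 5; h_1 = 33 and 3·7^1 + 2·6^1 = 33.
Assume h_j = 3·7^j + 2·6^j for all 0 ≤ j ≤ r, where r ≥ 1.
Then h_{r+1} = 13h_r − 42h_{r−1} = 13·(3·7^r + 2·6^r) − 42·(3·7^{r−1} + 2·6^{r−1}) = 3·(13·7 − 42)7^{r−1} + 2·(13·6 − 42)6^{r−1} = 147·7^{r−1} + 72·6^{r−1} = 3·7^{r+1} + 2·6^{r+1}.
So the formula holds for r+1, and by strong induction h_k = 3·7^k + 2·6^k for all k ≥ 0.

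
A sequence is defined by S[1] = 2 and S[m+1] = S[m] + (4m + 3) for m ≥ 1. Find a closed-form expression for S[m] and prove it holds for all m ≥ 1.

Claim: S[m] = 2m^2 + m − 1.

Base case: S[1] = 2, and 2·1^2 + 1 − 1 = 2.
Assume S[j] = 2j^2 + j − 1.
Then S[j+1] = S[j] + (4j + 3) = (2j^2 + j − 1) + (4j + 3) = 2j^2 + 5j + 2,
and 2·(j+1)^2 + (j+1) − 1 = 2j^2 + 5j + 2.
By induction, S[m] = 2m^2 + m − 1 for all m ≥ 1.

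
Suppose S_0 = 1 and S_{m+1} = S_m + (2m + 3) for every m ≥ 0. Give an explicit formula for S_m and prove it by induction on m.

Claim: S_m = m^2 + 2m + 1.

Base case: S_0 = 1, and 0^2 + 2·0 + 1 = 1.
Assume S_k = k^2 + 2k + 1.
Then S_{k+1} = S_k + (2k + 3) = (k^2 + 2k + 1) + (2k + 3) = k^2 + 4k + 4,
and (k+1)^2 + 2·(k+1) + 1 = k^2 + 4k + 4.
By induction, S_m = m^2 + 2m + 1 for all m ≥ 0.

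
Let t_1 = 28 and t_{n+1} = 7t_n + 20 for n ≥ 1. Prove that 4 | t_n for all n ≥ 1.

Base case: t_1 = 28 = 4·7, so 4 | t_1.
Assume 4 | t_k, so t_k = 4s for some integer s.
Then t_{k+1} = 7t_k + 20 = 7·(4s) + 20 = 4(7s + 5), so 4 | t_{k+1}.
This completes the inductive step, so 4 | t_n for all n ≥ 1.

4 | t_n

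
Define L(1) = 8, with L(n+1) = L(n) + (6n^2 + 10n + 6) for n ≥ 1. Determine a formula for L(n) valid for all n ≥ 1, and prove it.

Claim: L(n) = 2n^3 + 2n^2 + 2n + 2.

Base case: L(1) = 8, and 2·1^3 + 2·1^2 + 2·1 + 2 = 8.
Assume L(r) = 2r^3 + 2r^2 + 2r + 2.
Then L(r+1) = L(r) + (6r^2 + 10r + 6) = (2r^3 + 2r^2 + 2r + 2) + (6r^2 + 10r + 6) = 2r^3 + 8r^2 + 12r + 8,
and 2·(r+1)^3 + 2·(r+1)^2 + 2·(r+1) + 2 = 2r^3 + 8r^2 + 12r + 8.
By induction, L(n) = 2n^3 + 2n^2 + 2n + 2 for all n ≥ 1.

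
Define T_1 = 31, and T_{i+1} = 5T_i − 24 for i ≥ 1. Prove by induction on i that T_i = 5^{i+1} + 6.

Base case: T_1 = 31, and 5^{1+1} + 6 = 25 + 6 = 31.
Assume T_j = 5^{j+1} + 6 for some j ≥ 1.
Then T_{j+1} = 5T_j − 24 = 5·(5^{j+1} + 6) − 24 = 5^{j+2} + 30 − 24 = 5^{j+2} + 6.
By induction, T_i = 5^{i+1} + 6 for all i ≥ 1.

T_i = 5^{i+1} + 6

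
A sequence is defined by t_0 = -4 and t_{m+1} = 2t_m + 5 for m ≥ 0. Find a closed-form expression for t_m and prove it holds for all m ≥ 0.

Claim: t_m = 2^m − 5.

Base case: t_0 = -4, and 2^0 − 5 = 1 − 5 = -4.
Assume t_r = 2^r − 5 for some r ≥ 0.
Then t_{r+1} = 2t_r + 5 = 2·(2^r − 5) + 5 = 2^{r+1} − 10 + 5 = 2^{r+1} − 5.
By induction, t_m = 2^m − 5 for all m ≥ 0.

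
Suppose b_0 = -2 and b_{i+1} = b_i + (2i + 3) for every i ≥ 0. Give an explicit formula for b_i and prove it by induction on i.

Claim: b_i = i^2 + 2i − 2.

Base case: b_0 = -2, and 0^2 + 2·0 − 2 = -2.
Assume b_r = r^2 + 2r − 2.
Then b_{r+1} = b_r + (2r + 3) = (r^2 + 2r − 2) + (2r + 3) = r^2 + 4r + 1,
and (r+1)^2 + 2·(r+1) − 2 = r^2 + 4r + 1.
This completes the inductive step, so b_i = i^2 + 2i − 2 for all i ≥ 0.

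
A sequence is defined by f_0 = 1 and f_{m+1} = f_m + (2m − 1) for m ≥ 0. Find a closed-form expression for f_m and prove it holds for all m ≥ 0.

Claim: f_m = m^2 − 2m + 1.

Base case: f_0 = 1, and 0^2 − 2·0 + 1 = 1.
Assume f_k = k^2 − 2k + 1.
Then f_{k+1} = f_k + (2k − 1) = (k^2 − 2k + 1) + (2k − 1) = k^2,
and (k+1)^2 − 2·(k+1) + 1 = k^2.
Hence f_m = m^2 − 2m + 1 for every m ≥ 0, by induction.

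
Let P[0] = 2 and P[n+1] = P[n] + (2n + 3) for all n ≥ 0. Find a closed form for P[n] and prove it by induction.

Claim: P[n] = n^2 + 2n + 2.

Base case: P[0] = 2, and 0^2 + 2·0 + 2 = 2.
Assume P[m] = m^2 + 2m + 2.
Then P[m+1] = P[m] + (2m + 3) = (m^2 + 2m + 2) + (2m + 3) = m^2 + 4m + 5,
and (m+1)^2 + 2·(m+1) + 2 = m^2 + 4m + 5.
Hence P[n] = n^2 + 2n + 2 for every n ≥ 0, by induction.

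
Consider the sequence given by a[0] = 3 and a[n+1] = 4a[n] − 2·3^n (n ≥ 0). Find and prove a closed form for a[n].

Claim: a[n] = 4^n + 2·3^n.

Base case: a[0] = 3, and 4^0 + 2·3^0 = 1 + 2 = 3.
Assume a[r] = 4^r + 2·3^r for some r ≥ 0.
Then a[r+1] = 4a[r] − 2·3^r = 4·(4^r + 2·3^r) − 2·3^r = 4^{r+1} + 8·3^r − 2·3^r = 4^{r+1} + 6·3^r = 4^{r+1} + 2·3^{r+1}.
By induction, a[n] = 4^n + 2·3^n for all n ≥ 0.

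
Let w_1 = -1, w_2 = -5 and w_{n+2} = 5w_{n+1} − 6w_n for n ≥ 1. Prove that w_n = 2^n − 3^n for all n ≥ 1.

Base cases: w_1 = -1 and 2^1 − 3^1 = -1; w_2 = -5 and 2^2 − 3^2 = -5.
Assume w_j = 2^j − 3^j for all 1 ≤ j ≤ k, where k ≥ 2.
Then w_{k+1} = 5w_k − 6w_{k−1} = 5·(2^k − 3^k) − 6·(2^{k−1} − 3^{k−1}) = (5·2 − 6)2^{k−1} − (5·3 − 6)3^{k−1} = 4·2^{k−1} − 9·3^{k−1} = 2^{k+1} − 3^{k+1}.
By strong induction, w_n = 2^n − 3^n for all n ≥ 1.

w_n = 2^n − 3^n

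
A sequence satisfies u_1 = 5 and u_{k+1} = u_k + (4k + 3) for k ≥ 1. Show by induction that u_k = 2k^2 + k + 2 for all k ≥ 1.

Base case: u_1 = 5, and 2·1^2 + 1 + 2 = 5.
Assume u_r = 2r^2 + r + 2.
Then u_{r+1} = u_r + (4r + 3) = (2r^2 + r + 2) + (4r + 3) = 2r^2 + 5r + 5,
and 2·(r+1)^2 + (r+1) + 2 = 2r^2 + 5r + 5.
This completes the inductive step, so u_k = 2k^2 + k + 2 for all k ≥ 1.

u_k = 2k^2 + k + 2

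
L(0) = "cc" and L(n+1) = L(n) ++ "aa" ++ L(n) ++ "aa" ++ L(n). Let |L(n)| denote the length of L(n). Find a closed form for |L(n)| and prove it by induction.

Claim: |L(n)| = 4·3^n − 2.

Base case: |L(0)| = 2, and 4·3^0 − 2 = 2.
Assume |L(j)| = 4·3^j − 2.
Then |L(j+1)| = 3|L(j)| + 4 = 3(4·3^j − 2) + 4 = 4·3^{j+1} − 6 + 4 = 4·3^{j+1} − 2.
This completes the inductive step, so |L(n)| = 4·3^n − 2 for all n ≥ 0.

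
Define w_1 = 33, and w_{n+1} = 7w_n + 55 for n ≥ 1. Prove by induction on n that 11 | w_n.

Base case: w_1 = 33 = 11·3, so 11 | w_1.
Assume 11 | w_r, so w_r = 11t for some integer t.
Then w_{r+1} = 7w_r + 55 = 7·(11t) + 55 = 11(7t + 5), so 11 | w_{r+1}.
This completes the inductive step, so 11 | w_n for all n ≥ 1.

11 | w_n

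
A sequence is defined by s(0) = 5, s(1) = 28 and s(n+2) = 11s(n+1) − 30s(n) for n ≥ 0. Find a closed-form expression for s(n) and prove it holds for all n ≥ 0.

Claim: s(n) = 3·6^n + 2·5^n.

Base cases: s(0) = 5 and 3·6^0 + 2·5^0 = 5; s(1) = 28 and 3·6^1 + 2·5^1 = 28.
Assume s(j) = 3·6^j + 2·5^j for all 0 ≤ j ≤ k, where k ≥ 1.
Then s(k+1) = 11s(k) − 30s(k−1) = 11·(3·6^k + 2·5^k) − 30·(3·6^{k−1} + 2·5^{k−1}) = 3·(11·6 − 30)6^{k−1} + 2·(11·5 − 30)5^{k−1} = 108·6^{k−1} + 50·5^{k−1} = 3·6^{k+1} + 2·5^{k+1}.
Hence s(n) = 3·6^n + 2·5^n for every n ≥ 0, by strong induction.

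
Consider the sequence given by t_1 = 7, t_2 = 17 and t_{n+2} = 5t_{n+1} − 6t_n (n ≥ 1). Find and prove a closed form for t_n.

Claim: t_n = 2·2^n + 3^n.

Base cases: t_1 = 7 and 2·2^1 + 3^1 = 7; t_2 = 17 and 2·2^2 + 3^2 = 17.
Assume t_i = 2·2^i + 3^i for all 1 ≤ i ≤ j, where j ≥ 2.
Then t_{j+1} = 5t_j − 6t_{j−1} = 5·(2·2^j + 3^j) − 6·(2·2^{j−1} + 3^{j−1}) = 2·(5·2 − 6)2^{j−1} + (5·3 − 6)3^{j−1} = 8·2^{j−1} + 9·3^{j−1} = 2·2^{j+1} + 3^{j+1}.
This completes the inductive step, so t_n = 2·2^n + 3^n for all n ≥ 1.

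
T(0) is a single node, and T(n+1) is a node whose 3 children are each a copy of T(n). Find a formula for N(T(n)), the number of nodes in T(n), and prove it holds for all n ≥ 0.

Claim: N(T(n)) = (3^{n+1} − 1)/2.

Base case: N(T(0)) = 1, and (3^{0+1} − 1)/2 = 1.
Assume N(T(j)) = (3^{j+1} − 1)/2.
Then N(T(j+1)) = 1 + 3N(T(j)) = 1 + 3·(3^{j+1} − 1)/2 = 1 + (3^{j+2} − 3)/2 = (2 + 3^{j+2} − 3)/2 = (3^{j+2} − 1)/2.
By induction, N(T(n)) = (3^{n+1} − 1)/2 for all n ≥ 0.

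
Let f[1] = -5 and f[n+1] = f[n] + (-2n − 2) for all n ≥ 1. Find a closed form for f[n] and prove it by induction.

Claim: f[n] = -n^2 − n − 3.

Base case: f[1] = -5, and -1^2 − 1 − 3 = -5.
Assume f[m] = -m^2 − m − 3.
Then f[m+1] = f[m] + (-2m − 2) = (-m^2 − m − 3) + (-2m − 2) = -m^2 − 3m − 5,
and -(m+1)^2 − (m+1) − 3 = -m^2 − 3m − 5.
This completes the inductive step, so f[n] = -n^2 − n − 3 for all n ≥ 1.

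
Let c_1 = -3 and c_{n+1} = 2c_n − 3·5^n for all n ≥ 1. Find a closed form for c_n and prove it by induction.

Claim: c_n = 2^n − 5^n.

Base case: c_1 = -3, and 2^1 − 5^1 = 2 − 5 = -3.
Assume c_j = 2^j − 5^j for some j ≥ 1.
Then c_{j+1} = 2c_j − 3·5^j = 2·(2^j − 5^j) − 3·5^j = 2^{j+1} − 2·5^j − 3·5^j = 2^{j+1} − 5·5^j = 2^{j+1} − 5^{j+1}.
So the formula holds for j+1, and by induction c_n = 2^n − 5^n for all n ≥ 1.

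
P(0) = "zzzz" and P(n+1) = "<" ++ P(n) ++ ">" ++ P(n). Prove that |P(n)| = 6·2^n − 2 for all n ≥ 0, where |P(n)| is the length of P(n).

Base case: |P(0)| = 4, and 6·2^0 − 2 = 4.
Assume |P(j)| = 6·2^j − 2.
Then |P(j+1)| = 1 + |P(j)| + 1 + |P(j)| = 2|P(j)| + 2 = 2(6·2^j − 2) + 2 = 6·2^{j+1} − 4 + 2 = 6·2^{j+1} − 2.
Hence |P(n)| = 6·2^n − 2 for every n ≥ 0, by induction.

|P(n)| = 6·2^n − 2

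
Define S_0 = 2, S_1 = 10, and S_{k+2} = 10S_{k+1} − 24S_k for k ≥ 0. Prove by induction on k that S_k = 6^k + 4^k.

Base cases: S_0 = 2 and 6^0 + 4^0 = 2; S_1 = 10 and 6^1 + 4^1 = 10.
Assume S_j = 6^j + 4^j for all 0 ≤ j ≤ r, where r ≥ 1.
Then S_{r+1} = 10S_r − 24S_{r−1} = 10·(6^r + 4^r) − 24·(6^{r−1} + 4^{r−1}) = (10·6 − 24)6^{r−1} + (10·4 − 24)4^{r−1} = 36·6^{r−1} + 16·4^{r−1} = 6^{r+1} + 4^{r+1}.
By strong induction, S_k = 6^k + 4^k for all k ≥ 0.

S_k = 6^k + 4^k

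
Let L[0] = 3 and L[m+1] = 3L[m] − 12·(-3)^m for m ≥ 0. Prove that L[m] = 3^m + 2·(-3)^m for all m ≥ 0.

Base case: L[0] = 3, and 3^0 + 2·(-3)^0 = 1 + 2 = 3.
Assume L[k] = 3^k + 2·(-3)^k for some k ≥ 0.
Then L[k+1] = 3L[k] − 12·(-3)^k = 3·(3^k + 2·(-3)^k) − 12·(-3)^k = 3^{k+1} + 6·(-3)^k − 12·(-3)^k = 3^{k+1} − 6·(-3)^k = 3^{k+1} + 2·(-3)^{k+1}.
By induction, L[m] = 3^m + 2·(-3)^m for all m ≥ 0.

L[m] = 3^m + 2·(-3)^m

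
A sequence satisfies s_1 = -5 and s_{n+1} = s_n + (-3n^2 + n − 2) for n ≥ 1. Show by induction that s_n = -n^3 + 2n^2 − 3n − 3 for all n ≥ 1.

Base case: s_1 = -5, and -1^3 + 2·1^2 − 3·1 − 3 = -5.
Assume s_r = -r^3 + 2r^2 − 3r − 3.
Then s_{r+1} = s_r + (-3r^2 + r − 2) = (-r^3 + 2r^2 − 3r − 3) + (-3r^2 + r − 2) = -r^3 − r^2 − 2r − 5,
and -(r+1)^3 + 2·(r+1)^2 − 3·(r+1) − 3 = -r^3 − r^2 − 2r − 5.
By induction, s_n = -n^3 + 2n^2 − 3n − 3 for all n ≥ 1.

s_n = -n^3 + 2n^2 − 3n − 3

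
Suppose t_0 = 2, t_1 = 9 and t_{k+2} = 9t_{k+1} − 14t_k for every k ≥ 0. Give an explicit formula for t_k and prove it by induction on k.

Claim: t_k = 2^k + 7^k.

Base cases: t_0 = 2 and 2^0 + 7^0 = 2; t_1 = 9 and 2^1 + 7^1 = 9.
Assume t_i = 2^i + 7^i for all 0 ≤ i ≤ j, where j ≥ 1.
Then t_{j+1} = 9t_j − 14t_{j−1} = 9·(2^j + 7^j) − 14·(2^{j−1} + 7^{j−1}) = (9·2 − 14)2^{j−1} + (9·7 − 14)7^{j−1} = 4·2^{j−1} + 49·7^{j−1} = 2^{j+1} + 7^{j+1}.
By strong induction, t_k = 2^k + 7^k for all k ≥ 0.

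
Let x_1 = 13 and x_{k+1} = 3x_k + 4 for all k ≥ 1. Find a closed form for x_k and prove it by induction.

Claim: x_k = 5·3^k − 2.

Base case: x_1 = 13, and 5·3^1 − 2 = 15 − 2 = 13.
Assume x_j = 5·3^j − 2 for some j ≥ 1.
Then x_{j+1} = 3x_j + 4 = 3·(5·3^j − 2) + 4 = 15·3^j − 6 + 4 = 5·3^{j+1} − 2.
By induction, x_k = 5·3^k − 2 for all k ≥ 1.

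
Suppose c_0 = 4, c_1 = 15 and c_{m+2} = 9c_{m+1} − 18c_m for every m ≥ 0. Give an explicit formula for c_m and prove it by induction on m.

Claim: c_m = 3·3^m + 6^m.

Base cases: c_0 = 4 and 3·3^0 + 6^0 = 4; c_1 = 15 and 3·3^1 + 6^1 = 15.
Assume c_j = 3·3^j + 6^j for all 0 ≤ j ≤ r, where r ≥ 1.
Then c_{r+1} = 9c_r − 18c_{r−1} = 9·(3·3^r + 6^r) − 18·(3·3^{r−1} + 6^{r−1}) = 3·(9·3 − 18)3^{r−1} + (9·6 − 18)6^{r−1} = 27·3^{r−1} + 36·6^{r−1} = 3·3^{r+1} + 6^{r+1}.
By strong induction, c_m = 3·3^m + 6^m for all m ≥ 0.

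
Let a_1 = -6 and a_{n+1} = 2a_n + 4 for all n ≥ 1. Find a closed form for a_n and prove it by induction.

Claim: a_n = -2^n − 4.

Base case: a_1 = -6, and -2^1 − 4 = -2 − 4 = -6.
Assume a_k = -2^k − 4 for some k ≥ 1.
Then a_{k+1} = 2a_k + 4 = 2·(-2^k − 4) + 4 = -2^{k+1} − 8 + 4 = -2^{k+1} − 4.
This completes the inductive step, so a_n = -2^n − 4 for all n ≥ 1.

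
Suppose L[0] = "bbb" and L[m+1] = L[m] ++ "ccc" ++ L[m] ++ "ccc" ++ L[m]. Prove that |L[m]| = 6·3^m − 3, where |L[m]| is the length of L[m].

Base case: |L[0]| = 3, and 6·3^0 − 3 = 3.
Assume |L[r]| = 6·3^r − 3.
Then |L[r+1]| = 3|L[r]| + 6 = 3(6·3^r − 3) + 6 = 6·3^{r+1} − 9 + 6 = 6·3^{r+1} − 3.
So the formula holds for r+1, and by induction |L[m]| = 6·3^m − 3 for all m ≥ 0.

|L[m]| = 6·3^m − 3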